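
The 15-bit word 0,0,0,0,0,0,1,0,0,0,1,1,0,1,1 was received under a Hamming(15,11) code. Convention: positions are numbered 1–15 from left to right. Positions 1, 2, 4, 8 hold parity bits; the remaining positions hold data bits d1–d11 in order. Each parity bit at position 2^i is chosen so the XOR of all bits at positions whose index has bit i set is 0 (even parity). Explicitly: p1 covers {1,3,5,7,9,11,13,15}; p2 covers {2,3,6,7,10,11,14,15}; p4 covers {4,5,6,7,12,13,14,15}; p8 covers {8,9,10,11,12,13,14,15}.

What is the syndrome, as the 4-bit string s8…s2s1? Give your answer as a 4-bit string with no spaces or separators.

0001

s1 (pos 1,3,5,7,9,11,13,15): 0⊕0⊕0⊕1⊕0⊕1⊕0⊕1 = 1
s2 (pos 2,3,6,7,10,11,14,15): 0⊕0⊕0⊕1⊕0⊕1⊕1⊕1 = 0
s4 (pos 4,5,6,7,12,13,14,15): 0⊕0⊕0⊕1⊕1⊕0⊕1⊕1 = 0
s8 (pos 8,9,10,11,12,13,14,15): 0⊕0⊕0⊕1⊕1⊕0⊕1⊕1 = 0
Syndrome s8…s1 = 0001 → error at position 1.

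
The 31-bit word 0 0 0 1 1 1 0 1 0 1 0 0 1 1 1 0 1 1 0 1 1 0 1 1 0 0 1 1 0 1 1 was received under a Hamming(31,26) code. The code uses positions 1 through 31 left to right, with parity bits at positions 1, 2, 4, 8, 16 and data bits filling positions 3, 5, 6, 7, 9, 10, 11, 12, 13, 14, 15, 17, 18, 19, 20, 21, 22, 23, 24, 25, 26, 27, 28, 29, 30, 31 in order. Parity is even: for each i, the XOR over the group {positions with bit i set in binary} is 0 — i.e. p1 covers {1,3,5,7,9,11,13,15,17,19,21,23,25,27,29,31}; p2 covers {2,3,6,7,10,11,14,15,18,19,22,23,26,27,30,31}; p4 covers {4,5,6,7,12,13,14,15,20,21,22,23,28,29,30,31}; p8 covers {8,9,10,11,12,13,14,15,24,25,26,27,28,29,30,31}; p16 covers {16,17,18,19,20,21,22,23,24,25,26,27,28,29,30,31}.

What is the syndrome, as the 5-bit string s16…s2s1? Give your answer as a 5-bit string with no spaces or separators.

s1 (pos 1,3,5,7,9,11,13,15,17,19,21,23,25,27,29,31): 0⊕0⊕1⊕0⊕0⊕0⊕1⊕1⊕1⊕0⊕1⊕1⊕0⊕1⊕0⊕1 = 0
s2 (pos 2,3,6,7,10,11,14,15,18,19,22,23,26,27,30,31): 0⊕0⊕1⊕0⊕1⊕0⊕1⊕1⊕1⊕0⊕0⊕1⊕0⊕1⊕1⊕1 = 1
s4 (pos 4,5,6,7,12,13,14,15,20,21,22,23,28,29,30,31): 1⊕1⊕1⊕0⊕0⊕1⊕1⊕1⊕1⊕1⊕0⊕1⊕1⊕0⊕1⊕1 = 0
s8 (pos 8,9,10,11,12,13,14,15,24,25,26,27,28,29,30,31): 1⊕0⊕1⊕0⊕0⊕1⊕1⊕1⊕1⊕0⊕0⊕1⊕1⊕0⊕1⊕1 = 0
s16 (pos 16,17,18,19,20,21,22,23,24,25,26,27,28,29,30,31): 0⊕1⊕1⊕0⊕1⊕1⊕0⊕1⊕1⊕0⊕0⊕1⊕1⊕0⊕1⊕1 = 0
Syndrome s16…s1 = 00010 → error at position 2.

00010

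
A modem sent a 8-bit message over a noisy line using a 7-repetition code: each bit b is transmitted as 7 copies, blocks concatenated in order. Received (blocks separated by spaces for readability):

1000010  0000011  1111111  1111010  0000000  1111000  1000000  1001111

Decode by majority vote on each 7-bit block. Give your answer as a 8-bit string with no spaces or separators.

00110101

Block 1 (1000010): 2 ones → 0
Block 2 (0000011): 2 ones → 0
Block 3 (1111111): 7 ones → 1
Block 4 (1111010): 5 ones → 1
Block 5 (0000000): 0 ones → 0
Block 6 (1111000): 4 ones → 1
Block 7 (1000000): 1 one → 0
Block 8 (1001111): 5 ones → 1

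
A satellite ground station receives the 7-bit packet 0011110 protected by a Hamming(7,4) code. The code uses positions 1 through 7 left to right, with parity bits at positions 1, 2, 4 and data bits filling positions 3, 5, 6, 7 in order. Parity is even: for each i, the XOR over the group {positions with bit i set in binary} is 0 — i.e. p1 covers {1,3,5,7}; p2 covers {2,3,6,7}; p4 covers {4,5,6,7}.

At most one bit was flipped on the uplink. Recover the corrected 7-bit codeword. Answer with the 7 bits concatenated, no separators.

0010110

s1 (pos 1,3,5,7): 0⊕1⊕1⊕0 = 0
s2 (pos 2,3,6,7): 0⊕1⊕1⊕0 = 0
s4 (pos 4,5,6,7): 1⊕1⊕1⊕0 = 1
Syndrome s4…s1 = 100 → error at position 4.
Flip position 4: 0011110 → 0010110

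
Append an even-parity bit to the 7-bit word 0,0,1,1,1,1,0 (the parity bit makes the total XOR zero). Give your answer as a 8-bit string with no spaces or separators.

00111100

XOR of the 7 data bits: 0⊕0⊕1⊕1⊕1⊕1⊕0 = 0
Parity bit = 0 (so all 8 bits XOR to 0).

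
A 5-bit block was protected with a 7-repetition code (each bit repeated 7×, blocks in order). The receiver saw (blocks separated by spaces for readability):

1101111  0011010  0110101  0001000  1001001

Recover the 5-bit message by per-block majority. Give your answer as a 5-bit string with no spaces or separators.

Block 1 (1101111): 6 ones → 1
Block 2 (0011010): 3 ones → 0
Block 3 (0110101): 4 ones → 1
Block 4 (0001000): 1 one → 0
Block 5 (1001001): 3 ones → 0

10100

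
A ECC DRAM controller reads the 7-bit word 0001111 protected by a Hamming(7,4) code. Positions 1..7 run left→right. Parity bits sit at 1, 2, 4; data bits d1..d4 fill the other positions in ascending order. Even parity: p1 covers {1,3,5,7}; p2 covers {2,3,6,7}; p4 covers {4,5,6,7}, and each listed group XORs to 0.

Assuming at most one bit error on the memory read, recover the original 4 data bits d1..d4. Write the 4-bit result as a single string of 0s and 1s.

s1 (pos 1,3,5,7): 0⊕0⊕1⊕1 = 0
s2 (pos 2,3,6,7): 0⊕0⊕1⊕1 = 0
s4 (pos 4,5,6,7): 1⊕1⊕1⊕1 = 0
Syndrome s4…s1 = 000 → no error.
Read data bits from positions 3,5,6,7: 0111

0111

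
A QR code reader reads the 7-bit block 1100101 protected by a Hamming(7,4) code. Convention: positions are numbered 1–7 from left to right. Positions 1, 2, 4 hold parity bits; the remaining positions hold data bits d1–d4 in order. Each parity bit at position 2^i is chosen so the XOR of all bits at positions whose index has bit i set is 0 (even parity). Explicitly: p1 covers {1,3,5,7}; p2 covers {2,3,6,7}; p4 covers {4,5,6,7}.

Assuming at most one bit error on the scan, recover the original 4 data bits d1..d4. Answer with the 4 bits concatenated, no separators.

s1 (pos 1,3,5,7): 1⊕0⊕1⊕1 = 1
s2 (pos 2,3,6,7): 1⊕0⊕0⊕1 = 0
s4 (pos 4,5,6,7): 0⊕1⊕0⊕1 = 0
Syndrome s4…s1 = 001 → error at position 1.
Flip position 1: 1100101 → 0100101
Read data bits from positions 3,5,6,7: 0101

0101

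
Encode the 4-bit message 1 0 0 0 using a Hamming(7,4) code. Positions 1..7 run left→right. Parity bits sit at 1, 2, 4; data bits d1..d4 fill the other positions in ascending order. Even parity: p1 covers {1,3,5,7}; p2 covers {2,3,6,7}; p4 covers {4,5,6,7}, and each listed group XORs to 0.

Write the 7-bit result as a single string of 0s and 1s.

1110000

Place data at non-parity positions: p1 p2 1 p4 0 0 0
p1 (pos 1,3,5,7): XOR of data positions = 1⊕0⊕0 = 1
p2 (pos 2,3,6,7): XOR of data positions = 1⊕0⊕0 = 1
p4 (pos 4,5,6,7): XOR of data positions = 0⊕0⊕0 = 0
Codeword: 1110000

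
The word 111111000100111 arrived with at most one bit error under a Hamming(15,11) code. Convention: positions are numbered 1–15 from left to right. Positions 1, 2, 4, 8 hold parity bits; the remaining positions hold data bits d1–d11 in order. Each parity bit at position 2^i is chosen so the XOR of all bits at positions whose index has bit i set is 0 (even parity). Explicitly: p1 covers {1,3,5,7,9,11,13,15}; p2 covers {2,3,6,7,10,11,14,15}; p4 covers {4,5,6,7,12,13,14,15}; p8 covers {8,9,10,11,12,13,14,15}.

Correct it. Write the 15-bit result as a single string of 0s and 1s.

011111000100111

s1 (pos 1,3,5,7,9,11,13,15): 1⊕1⊕1⊕0⊕0⊕0⊕1⊕1 = 1
s2 (pos 2,3,6,7,10,11,14,15): 1⊕1⊕1⊕0⊕1⊕0⊕1⊕1 = 0
s4 (pos 4,5,6,7,12,13,14,15): 1⊕1⊕1⊕0⊕0⊕1⊕1⊕1 = 0
s8 (pos 8,9,10,11,12,13,14,15): 0⊕0⊕1⊕0⊕0⊕1⊕1⊕1 = 0
Syndrome s8…s1 = 0001 → error at position 1.
Flip position 1: 111111000100111 → 011111000100111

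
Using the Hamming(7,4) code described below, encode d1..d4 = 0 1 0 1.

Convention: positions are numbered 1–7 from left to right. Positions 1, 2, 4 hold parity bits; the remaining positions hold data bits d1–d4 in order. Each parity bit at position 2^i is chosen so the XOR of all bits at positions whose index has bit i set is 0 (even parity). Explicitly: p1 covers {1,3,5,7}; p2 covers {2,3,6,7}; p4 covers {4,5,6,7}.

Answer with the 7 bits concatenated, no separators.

0100101

Place data at non-parity positions: p1 p2 0 p4 1 0 1
p1 (pos 1,3,5,7): XOR of data positions = 0⊕1⊕1 = 0
p2 (pos 2,3,6,7): XOR of data positions = 0⊕0⊕1 = 1
p4 (pos 4,5,6,7): XOR of data positions = 1⊕0⊕1 = 0
Codeword: 0100101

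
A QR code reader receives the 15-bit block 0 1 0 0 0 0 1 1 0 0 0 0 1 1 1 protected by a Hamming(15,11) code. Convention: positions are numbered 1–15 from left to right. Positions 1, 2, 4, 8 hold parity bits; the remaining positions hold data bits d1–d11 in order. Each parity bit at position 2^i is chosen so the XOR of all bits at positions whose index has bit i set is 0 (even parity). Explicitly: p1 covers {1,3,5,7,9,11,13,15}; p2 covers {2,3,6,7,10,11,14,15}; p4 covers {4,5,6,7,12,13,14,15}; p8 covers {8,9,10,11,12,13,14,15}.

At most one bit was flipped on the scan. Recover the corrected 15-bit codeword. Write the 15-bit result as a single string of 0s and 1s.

110000110000111

s1 (pos 1,3,5,7,9,11,13,15): 0⊕0⊕0⊕1⊕0⊕0⊕1⊕1 = 1
s2 (pos 2,3,6,7,10,11,14,15): 1⊕0⊕0⊕1⊕0⊕0⊕1⊕1 = 0
s4 (pos 4,5,6,7,12,13,14,15): 0⊕0⊕0⊕1⊕0⊕1⊕1⊕1 = 0
s8 (pos 8,9,10,11,12,13,14,15): 1⊕0⊕0⊕0⊕0⊕1⊕1⊕1 = 0
Syndrome s8…s1 = 0001 → error at position 1.
Flip position 1: 010000110000111 → 110000110000111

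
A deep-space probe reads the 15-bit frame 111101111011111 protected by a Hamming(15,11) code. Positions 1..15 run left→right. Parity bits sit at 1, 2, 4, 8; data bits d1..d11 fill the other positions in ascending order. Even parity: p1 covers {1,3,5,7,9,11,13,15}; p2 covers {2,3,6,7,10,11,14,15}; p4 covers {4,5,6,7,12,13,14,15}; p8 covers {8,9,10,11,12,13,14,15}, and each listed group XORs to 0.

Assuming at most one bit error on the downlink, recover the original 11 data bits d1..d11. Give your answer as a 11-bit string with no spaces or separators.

10111011110

s1 (pos 1,3,5,7,9,11,13,15): 1⊕1⊕0⊕1⊕1⊕1⊕1⊕1 = 1
s2 (pos 2,3,6,7,10,11,14,15): 1⊕1⊕1⊕1⊕0⊕1⊕1⊕1 = 1
s4 (pos 4,5,6,7,12,13,14,15): 1⊕0⊕1⊕1⊕1⊕1⊕1⊕1 = 1
s8 (pos 8,9,10,11,12,13,14,15): 1⊕1⊕0⊕1⊕1⊕1⊕1⊕1 = 1
Syndrome s8…s1 = 1111 → error at position 15.
Flip position 15: 111101111011111 → 111101111011110
Read data bits from positions 3,5,6,7,9,10,11,12,13,14,15: 10111011110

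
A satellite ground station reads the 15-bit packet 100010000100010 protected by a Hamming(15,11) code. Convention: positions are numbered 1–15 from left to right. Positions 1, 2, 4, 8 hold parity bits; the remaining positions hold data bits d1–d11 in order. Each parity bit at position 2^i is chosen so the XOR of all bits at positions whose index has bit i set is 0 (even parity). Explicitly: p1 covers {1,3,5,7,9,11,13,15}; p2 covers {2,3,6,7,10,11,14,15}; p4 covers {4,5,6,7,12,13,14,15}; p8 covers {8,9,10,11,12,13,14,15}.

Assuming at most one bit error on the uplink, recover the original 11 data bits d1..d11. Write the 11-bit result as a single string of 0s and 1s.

s1 (pos 1,3,5,7,9,11,13,15): 1⊕0⊕1⊕0⊕0⊕0⊕0⊕0 = 0
s2 (pos 2,3,6,7,10,11,14,15): 0⊕0⊕0⊕0⊕1⊕0⊕1⊕0 = 0
s4 (pos 4,5,6,7,12,13,14,15): 0⊕1⊕0⊕0⊕0⊕0⊕1⊕0 = 0
s8 (pos 8,9,10,11,12,13,14,15): 0⊕0⊕1⊕0⊕0⊕0⊕1⊕0 = 0
Syndrome s8…s1 = 0000 → no error.
Read data bits from positions 3,5,6,7,9,10,11,12,13,14,15: 01000100010

01000100010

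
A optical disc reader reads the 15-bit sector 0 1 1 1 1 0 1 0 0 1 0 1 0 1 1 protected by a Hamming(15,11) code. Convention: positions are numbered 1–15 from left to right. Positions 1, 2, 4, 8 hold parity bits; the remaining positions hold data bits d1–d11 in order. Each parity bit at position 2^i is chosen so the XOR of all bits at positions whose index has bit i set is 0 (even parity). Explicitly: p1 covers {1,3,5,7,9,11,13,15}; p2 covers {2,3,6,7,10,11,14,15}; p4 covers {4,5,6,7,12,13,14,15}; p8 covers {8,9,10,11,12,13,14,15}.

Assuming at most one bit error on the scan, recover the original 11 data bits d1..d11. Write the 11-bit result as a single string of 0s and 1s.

11010101011

s1 (pos 1,3,5,7,9,11,13,15): 0⊕1⊕1⊕1⊕0⊕0⊕0⊕1 = 0
s2 (pos 2,3,6,7,10,11,14,15): 1⊕1⊕0⊕1⊕1⊕0⊕1⊕1 = 0
s4 (pos 4,5,6,7,12,13,14,15): 1⊕1⊕0⊕1⊕1⊕0⊕1⊕1 = 0
s8 (pos 8,9,10,11,12,13,14,15): 0⊕0⊕1⊕0⊕1⊕0⊕1⊕1 = 0
Syndrome s8…s1 = 0000 → no error.
Read data bits from positions 3,5,6,7,9,10,11,12,13,14,15: 11010101011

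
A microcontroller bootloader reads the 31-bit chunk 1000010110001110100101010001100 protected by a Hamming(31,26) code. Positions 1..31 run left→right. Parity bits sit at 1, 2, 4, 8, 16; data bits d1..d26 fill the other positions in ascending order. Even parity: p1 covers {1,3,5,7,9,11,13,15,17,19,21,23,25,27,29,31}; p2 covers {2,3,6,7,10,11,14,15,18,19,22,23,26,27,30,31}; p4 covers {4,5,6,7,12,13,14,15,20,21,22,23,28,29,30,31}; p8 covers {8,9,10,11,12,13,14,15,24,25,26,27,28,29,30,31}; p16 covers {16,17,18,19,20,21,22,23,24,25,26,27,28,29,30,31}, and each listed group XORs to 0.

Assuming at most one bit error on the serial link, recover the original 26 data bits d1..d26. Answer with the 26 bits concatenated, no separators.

00101000111100101010001100

s1 (pos 1,3,5,7,9,11,13,15,17,19,21,23,25,27,29,31): 1⊕0⊕0⊕0⊕1⊕0⊕1⊕1⊕1⊕0⊕0⊕0⊕0⊕0⊕1⊕0 = 0
s2 (pos 2,3,6,7,10,11,14,15,18,19,22,23,26,27,30,31): 0⊕0⊕1⊕0⊕0⊕0⊕1⊕1⊕0⊕0⊕1⊕0⊕0⊕0⊕0⊕0 = 0
s4 (pos 4,5,6,7,12,13,14,15,20,21,22,23,28,29,30,31): 0⊕0⊕1⊕0⊕0⊕1⊕1⊕1⊕1⊕0⊕1⊕0⊕1⊕1⊕0⊕0 = 0
s8 (pos 8,9,10,11,12,13,14,15,24,25,26,27,28,29,30,31): 1⊕1⊕0⊕0⊕0⊕1⊕1⊕1⊕1⊕0⊕0⊕0⊕1⊕1⊕0⊕0 = 0
s16 (pos 16,17,18,19,20,21,22,23,24,25,26,27,28,29,30,31): 0⊕1⊕0⊕0⊕1⊕0⊕1⊕0⊕1⊕0⊕0⊕0⊕1⊕1⊕0⊕0 = 0
Syndrome s16…s1 = 00000 → no error.
Read data bits from positions 3,5,6,7,9,10,11,12,13,14,15,17,18,19,20,21,22,23,24,25,26,27,28,29,30,31: 00101000111100101010001100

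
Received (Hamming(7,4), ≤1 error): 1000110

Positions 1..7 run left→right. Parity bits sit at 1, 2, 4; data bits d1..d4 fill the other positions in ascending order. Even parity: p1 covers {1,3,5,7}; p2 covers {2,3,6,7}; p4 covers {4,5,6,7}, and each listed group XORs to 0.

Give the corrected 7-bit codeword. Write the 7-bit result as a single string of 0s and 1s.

1100110

s1 (pos 1,3,5,7): 1⊕0⊕1⊕0 = 0
s2 (pos 2,3,6,7): 0⊕0⊕1⊕0 = 1
s4 (pos 4,5,6,7): 0⊕1⊕1⊕0 = 0
Syndrome s4…s1 = 010 → error at position 2.
Flip position 2: 1000110 → 1100110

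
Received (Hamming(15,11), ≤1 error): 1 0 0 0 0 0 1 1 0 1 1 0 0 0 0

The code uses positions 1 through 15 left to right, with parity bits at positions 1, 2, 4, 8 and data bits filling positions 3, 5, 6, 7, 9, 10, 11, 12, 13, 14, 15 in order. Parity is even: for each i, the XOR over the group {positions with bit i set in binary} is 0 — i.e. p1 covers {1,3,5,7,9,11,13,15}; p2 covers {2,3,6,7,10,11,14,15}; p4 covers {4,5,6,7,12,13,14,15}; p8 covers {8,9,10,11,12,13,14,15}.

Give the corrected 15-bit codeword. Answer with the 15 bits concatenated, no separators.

s1 (pos 1,3,5,7,9,11,13,15): 1⊕0⊕0⊕1⊕0⊕1⊕0⊕0 = 1
s2 (pos 2,3,6,7,10,11,14,15): 0⊕0⊕0⊕1⊕1⊕1⊕0⊕0 = 1
s4 (pos 4,5,6,7,12,13,14,15): 0⊕0⊕0⊕1⊕0⊕0⊕0⊕0 = 1
s8 (pos 8,9,10,11,12,13,14,15): 1⊕0⊕1⊕1⊕0⊕0⊕0⊕0 = 1
Syndrome s8…s1 = 1111 → error at position 15.
Flip position 15: 100000110110000 → 100000110110001

100000110110001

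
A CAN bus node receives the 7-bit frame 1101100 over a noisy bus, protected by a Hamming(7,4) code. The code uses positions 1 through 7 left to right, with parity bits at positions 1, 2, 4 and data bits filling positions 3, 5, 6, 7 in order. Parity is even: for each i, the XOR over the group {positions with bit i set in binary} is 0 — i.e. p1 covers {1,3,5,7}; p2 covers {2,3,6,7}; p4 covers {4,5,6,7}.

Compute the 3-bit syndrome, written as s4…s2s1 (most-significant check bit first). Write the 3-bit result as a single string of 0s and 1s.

s1 (pos 1,3,5,7): 1⊕0⊕1⊕0 = 0
s2 (pos 2,3,6,7): 1⊕0⊕0⊕0 = 1
s4 (pos 4,5,6,7): 1⊕1⊕0⊕0 = 0
Syndrome s4…s1 = 010 → error at position 2.

010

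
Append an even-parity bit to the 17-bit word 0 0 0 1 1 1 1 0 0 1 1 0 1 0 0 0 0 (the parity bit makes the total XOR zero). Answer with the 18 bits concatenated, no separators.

000111100110100001

XOR of the 17 data bits: 0⊕0⊕0⊕1⊕1⊕1⊕1⊕0⊕0⊕1⊕1⊕0⊕1⊕0⊕0⊕0⊕0 = 1
Parity bit = 1 (so all 18 bits XOR to 0).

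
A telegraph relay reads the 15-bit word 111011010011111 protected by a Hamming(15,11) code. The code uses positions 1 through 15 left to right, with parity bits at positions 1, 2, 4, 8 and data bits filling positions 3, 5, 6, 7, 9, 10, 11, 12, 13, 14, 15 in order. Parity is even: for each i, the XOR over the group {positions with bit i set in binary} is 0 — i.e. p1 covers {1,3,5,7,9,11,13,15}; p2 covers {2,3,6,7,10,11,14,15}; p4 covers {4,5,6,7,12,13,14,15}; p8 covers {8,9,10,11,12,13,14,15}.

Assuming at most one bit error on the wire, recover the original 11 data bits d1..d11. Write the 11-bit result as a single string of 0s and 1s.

s1 (pos 1,3,5,7,9,11,13,15): 1⊕1⊕1⊕0⊕0⊕1⊕1⊕1 = 0
s2 (pos 2,3,6,7,10,11,14,15): 1⊕1⊕1⊕0⊕0⊕1⊕1⊕1 = 0
s4 (pos 4,5,6,7,12,13,14,15): 0⊕1⊕1⊕0⊕1⊕1⊕1⊕1 = 0
s8 (pos 8,9,10,11,12,13,14,15): 1⊕0⊕0⊕1⊕1⊕1⊕1⊕1 = 0
Syndrome s8…s1 = 0000 → no error.
Read data bits from positions 3,5,6,7,9,10,11,12,13,14,15: 11100011111

11100011111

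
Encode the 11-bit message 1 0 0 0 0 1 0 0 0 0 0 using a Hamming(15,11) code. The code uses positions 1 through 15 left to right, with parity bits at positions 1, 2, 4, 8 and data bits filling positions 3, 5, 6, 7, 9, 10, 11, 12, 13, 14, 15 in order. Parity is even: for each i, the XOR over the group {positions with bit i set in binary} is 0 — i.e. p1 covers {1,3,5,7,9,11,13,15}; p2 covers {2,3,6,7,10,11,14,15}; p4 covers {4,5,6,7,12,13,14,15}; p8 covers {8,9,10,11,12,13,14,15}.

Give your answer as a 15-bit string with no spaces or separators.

101000010100000

Place data at non-parity positions: p1 p2 1 p4 0 0 0 p8 0 1 0 0 0 0 0
p1 (pos 1,3,5,7,9,11,13,15): XOR of data positions = 1⊕0⊕0⊕0⊕0⊕0⊕0 = 1
p2 (pos 2,3,6,7,10,11,14,15): XOR of data positions = 1⊕0⊕0⊕1⊕0⊕0⊕0 = 0
p4 (pos 4,5,6,7,12,13,14,15): XOR of data positions = 0⊕0⊕0⊕0⊕0⊕0⊕0 = 0
p8 (pos 8,9,10,11,12,13,14,15): XOR of data positions = 0⊕1⊕0⊕0⊕0⊕0⊕0 = 1
Codeword: 101000010100000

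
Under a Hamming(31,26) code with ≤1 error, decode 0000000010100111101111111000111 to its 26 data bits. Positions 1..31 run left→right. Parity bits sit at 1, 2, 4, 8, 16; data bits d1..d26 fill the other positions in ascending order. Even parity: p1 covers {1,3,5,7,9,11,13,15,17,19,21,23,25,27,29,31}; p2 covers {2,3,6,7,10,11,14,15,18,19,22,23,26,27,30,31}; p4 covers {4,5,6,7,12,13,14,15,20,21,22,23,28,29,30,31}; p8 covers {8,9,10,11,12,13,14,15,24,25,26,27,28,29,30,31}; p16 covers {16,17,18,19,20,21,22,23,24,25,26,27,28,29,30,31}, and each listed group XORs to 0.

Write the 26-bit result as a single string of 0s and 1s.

s1 (pos 1,3,5,7,9,11,13,15,17,19,21,23,25,27,29,31): 0⊕0⊕0⊕0⊕1⊕1⊕0⊕1⊕1⊕1⊕1⊕1⊕1⊕0⊕1⊕1 = 0
s2 (pos 2,3,6,7,10,11,14,15,18,19,22,23,26,27,30,31): 0⊕0⊕0⊕0⊕0⊕1⊕1⊕1⊕0⊕1⊕1⊕1⊕0⊕0⊕1⊕1 = 0
s4 (pos 4,5,6,7,12,13,14,15,20,21,22,23,28,29,30,31): 0⊕0⊕0⊕0⊕0⊕0⊕1⊕1⊕1⊕1⊕1⊕1⊕0⊕1⊕1⊕1 = 1
s8 (pos 8,9,10,11,12,13,14,15,24,25,26,27,28,29,30,31): 0⊕1⊕0⊕1⊕0⊕0⊕1⊕1⊕1⊕1⊕0⊕0⊕0⊕1⊕1⊕1 = 1
s16 (pos 16,17,18,19,20,21,22,23,24,25,26,27,28,29,30,31): 1⊕1⊕0⊕1⊕1⊕1⊕1⊕1⊕1⊕1⊕0⊕0⊕0⊕1⊕1⊕1 = 0
Syndrome s16…s1 = 01100 → error at position 12.
Flip position 12: 0000000010100111101111111000111 → 0000000010110111101111111000111
Read data bits from positions 3,5,6,7,9,10,11,12,13,14,15,17,18,19,20,21,22,23,24,25,26,27,28,29,30,31: 00001011011101111111000111

00001011011101111111000111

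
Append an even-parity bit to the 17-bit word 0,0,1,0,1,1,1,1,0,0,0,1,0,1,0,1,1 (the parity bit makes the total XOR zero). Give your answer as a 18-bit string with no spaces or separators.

XOR of the 17 data bits: 0⊕0⊕1⊕0⊕1⊕1⊕1⊕1⊕0⊕0⊕0⊕1⊕0⊕1⊕0⊕1⊕1 = 1
Parity bit = 1 (so all 18 bits XOR to 0).

001011110001010111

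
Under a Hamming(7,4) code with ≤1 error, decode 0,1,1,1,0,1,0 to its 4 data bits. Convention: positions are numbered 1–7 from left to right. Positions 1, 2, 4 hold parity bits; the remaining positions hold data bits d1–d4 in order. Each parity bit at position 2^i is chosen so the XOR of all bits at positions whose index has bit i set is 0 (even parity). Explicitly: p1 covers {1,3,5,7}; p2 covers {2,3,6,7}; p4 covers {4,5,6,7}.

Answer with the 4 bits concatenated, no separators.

0010

s1 (pos 1,3,5,7): 0⊕1⊕0⊕0 = 1
s2 (pos 2,3,6,7): 1⊕1⊕1⊕0 = 1
s4 (pos 4,5,6,7): 1⊕0⊕1⊕0 = 0
Syndrome s4…s1 = 011 → error at position 3.
Flip position 3: 0111010 → 0101010
Read data bits from positions 3,5,6,7: 0010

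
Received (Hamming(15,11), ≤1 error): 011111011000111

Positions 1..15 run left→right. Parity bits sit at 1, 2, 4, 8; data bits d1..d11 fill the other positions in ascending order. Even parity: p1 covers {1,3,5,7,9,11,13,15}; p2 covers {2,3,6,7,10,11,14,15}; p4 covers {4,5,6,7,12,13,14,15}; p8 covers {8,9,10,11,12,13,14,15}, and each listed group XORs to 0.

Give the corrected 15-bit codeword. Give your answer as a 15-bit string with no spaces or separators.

011111011010111

s1 (pos 1,3,5,7,9,11,13,15): 0⊕1⊕1⊕0⊕1⊕0⊕1⊕1 = 1
s2 (pos 2,3,6,7,10,11,14,15): 1⊕1⊕1⊕0⊕0⊕0⊕1⊕1 = 1
s4 (pos 4,5,6,7,12,13,14,15): 1⊕1⊕1⊕0⊕0⊕1⊕1⊕1 = 0
s8 (pos 8,9,10,11,12,13,14,15): 1⊕1⊕0⊕0⊕0⊕1⊕1⊕1 = 1
Syndrome s8…s1 = 1011 → error at position 11.
Flip position 11: 011111011000111 → 011111011010111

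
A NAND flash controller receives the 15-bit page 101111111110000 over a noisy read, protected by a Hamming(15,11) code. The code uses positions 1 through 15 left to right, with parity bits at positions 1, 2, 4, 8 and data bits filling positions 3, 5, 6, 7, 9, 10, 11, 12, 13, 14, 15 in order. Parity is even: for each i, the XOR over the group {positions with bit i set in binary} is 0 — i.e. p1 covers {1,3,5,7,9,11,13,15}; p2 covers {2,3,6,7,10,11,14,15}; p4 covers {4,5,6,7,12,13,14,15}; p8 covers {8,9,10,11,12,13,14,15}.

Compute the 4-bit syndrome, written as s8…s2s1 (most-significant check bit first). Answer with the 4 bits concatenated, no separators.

s1 (pos 1,3,5,7,9,11,13,15): 1⊕1⊕1⊕1⊕1⊕1⊕0⊕0 = 0
s2 (pos 2,3,6,7,10,11,14,15): 0⊕1⊕1⊕1⊕1⊕1⊕0⊕0 = 1
s4 (pos 4,5,6,7,12,13,14,15): 1⊕1⊕1⊕1⊕0⊕0⊕0⊕0 = 0
s8 (pos 8,9,10,11,12,13,14,15): 1⊕1⊕1⊕1⊕0⊕0⊕0⊕0 = 0
Syndrome s8…s1 = 0010 → error at position 2.

0010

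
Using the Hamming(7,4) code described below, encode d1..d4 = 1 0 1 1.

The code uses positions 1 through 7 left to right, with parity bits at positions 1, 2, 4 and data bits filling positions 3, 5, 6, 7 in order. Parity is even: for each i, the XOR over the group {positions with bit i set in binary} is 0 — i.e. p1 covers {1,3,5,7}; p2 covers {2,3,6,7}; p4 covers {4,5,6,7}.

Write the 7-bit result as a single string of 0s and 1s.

0110011

Place data at non-parity positions: p1 p2 1 p4 0 1 1
p1 (pos 1,3,5,7): XOR of data positions = 1⊕0⊕1 = 0
p2 (pos 2,3,6,7): XOR of data positions = 1⊕1⊕1 = 1
p4 (pos 4,5,6,7): XOR of data positions = 0⊕1⊕1 = 0
Codeword: 0110011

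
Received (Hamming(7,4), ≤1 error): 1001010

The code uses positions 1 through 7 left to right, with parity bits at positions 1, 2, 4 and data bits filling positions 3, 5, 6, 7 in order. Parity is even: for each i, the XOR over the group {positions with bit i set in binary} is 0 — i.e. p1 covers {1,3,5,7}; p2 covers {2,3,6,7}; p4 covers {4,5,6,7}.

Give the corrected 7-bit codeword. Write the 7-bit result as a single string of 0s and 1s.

1011010

s1 (pos 1,3,5,7): 1⊕0⊕0⊕0 = 1
s2 (pos 2,3,6,7): 0⊕0⊕1⊕0 = 1
s4 (pos 4,5,6,7): 1⊕0⊕1⊕0 = 0
Syndrome s4…s1 = 011 → error at position 3.
Flip position 3: 1001010 → 1011010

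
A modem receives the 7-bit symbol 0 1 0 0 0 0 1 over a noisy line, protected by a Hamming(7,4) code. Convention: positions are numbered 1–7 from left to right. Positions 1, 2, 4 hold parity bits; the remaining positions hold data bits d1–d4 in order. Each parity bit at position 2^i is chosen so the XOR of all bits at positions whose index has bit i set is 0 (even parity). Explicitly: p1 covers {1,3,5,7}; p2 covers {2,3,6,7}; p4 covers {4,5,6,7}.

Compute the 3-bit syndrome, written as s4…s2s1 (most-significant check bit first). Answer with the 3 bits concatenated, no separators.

101

s1 (pos 1,3,5,7): 0⊕0⊕0⊕1 = 1
s2 (pos 2,3,6,7): 1⊕0⊕0⊕1 = 0
s4 (pos 4,5,6,7): 0⊕0⊕0⊕1 = 1
Syndrome s4…s1 = 101 → error at position 5.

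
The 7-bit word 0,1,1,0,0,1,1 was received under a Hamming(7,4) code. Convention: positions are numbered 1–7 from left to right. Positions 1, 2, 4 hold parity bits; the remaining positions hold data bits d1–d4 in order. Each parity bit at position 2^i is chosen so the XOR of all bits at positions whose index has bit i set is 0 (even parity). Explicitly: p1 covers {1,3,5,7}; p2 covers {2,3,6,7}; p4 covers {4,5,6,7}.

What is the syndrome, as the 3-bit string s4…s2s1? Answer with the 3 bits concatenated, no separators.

000

s1 (pos 1,3,5,7): 0⊕1⊕0⊕1 = 0
s2 (pos 2,3,6,7): 1⊕1⊕1⊕1 = 0
s4 (pos 4,5,6,7): 0⊕0⊕1⊕1 = 0
Syndrome s4…s1 = 000 → no error.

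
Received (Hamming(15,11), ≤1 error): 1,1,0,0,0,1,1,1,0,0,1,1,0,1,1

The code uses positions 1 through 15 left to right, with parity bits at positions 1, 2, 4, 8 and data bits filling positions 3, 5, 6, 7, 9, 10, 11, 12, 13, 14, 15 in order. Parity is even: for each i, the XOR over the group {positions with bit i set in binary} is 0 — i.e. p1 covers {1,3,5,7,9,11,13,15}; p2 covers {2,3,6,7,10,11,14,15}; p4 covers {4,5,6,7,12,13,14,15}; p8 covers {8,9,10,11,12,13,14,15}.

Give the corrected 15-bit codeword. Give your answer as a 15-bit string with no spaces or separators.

110001110010011

s1 (pos 1,3,5,7,9,11,13,15): 1⊕0⊕0⊕1⊕0⊕1⊕0⊕1 = 0
s2 (pos 2,3,6,7,10,11,14,15): 1⊕0⊕1⊕1⊕0⊕1⊕1⊕1 = 0
s4 (pos 4,5,6,7,12,13,14,15): 0⊕0⊕1⊕1⊕1⊕0⊕1⊕1 = 1
s8 (pos 8,9,10,11,12,13,14,15): 1⊕0⊕0⊕1⊕1⊕0⊕1⊕1 = 1
Syndrome s8…s1 = 1100 → error at position 12.
Flip position 12: 110001110011011 → 110001110010011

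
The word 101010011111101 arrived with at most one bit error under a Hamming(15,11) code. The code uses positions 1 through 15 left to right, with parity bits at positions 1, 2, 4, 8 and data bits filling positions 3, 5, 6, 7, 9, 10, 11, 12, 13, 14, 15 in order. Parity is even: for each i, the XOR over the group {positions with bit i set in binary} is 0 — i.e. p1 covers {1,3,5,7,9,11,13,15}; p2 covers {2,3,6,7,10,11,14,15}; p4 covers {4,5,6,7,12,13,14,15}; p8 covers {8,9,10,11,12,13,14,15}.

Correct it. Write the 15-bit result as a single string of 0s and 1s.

101010010111101

s1 (pos 1,3,5,7,9,11,13,15): 1⊕1⊕1⊕0⊕1⊕1⊕1⊕1 = 1
s2 (pos 2,3,6,7,10,11,14,15): 0⊕1⊕0⊕0⊕1⊕1⊕0⊕1 = 0
s4 (pos 4,5,6,7,12,13,14,15): 0⊕1⊕0⊕0⊕1⊕1⊕0⊕1 = 0
s8 (pos 8,9,10,11,12,13,14,15): 1⊕1⊕1⊕1⊕1⊕1⊕0⊕1 = 1
Syndrome s8…s1 = 1001 → error at position 9.
Flip position 9: 101010011111101 → 101010010111101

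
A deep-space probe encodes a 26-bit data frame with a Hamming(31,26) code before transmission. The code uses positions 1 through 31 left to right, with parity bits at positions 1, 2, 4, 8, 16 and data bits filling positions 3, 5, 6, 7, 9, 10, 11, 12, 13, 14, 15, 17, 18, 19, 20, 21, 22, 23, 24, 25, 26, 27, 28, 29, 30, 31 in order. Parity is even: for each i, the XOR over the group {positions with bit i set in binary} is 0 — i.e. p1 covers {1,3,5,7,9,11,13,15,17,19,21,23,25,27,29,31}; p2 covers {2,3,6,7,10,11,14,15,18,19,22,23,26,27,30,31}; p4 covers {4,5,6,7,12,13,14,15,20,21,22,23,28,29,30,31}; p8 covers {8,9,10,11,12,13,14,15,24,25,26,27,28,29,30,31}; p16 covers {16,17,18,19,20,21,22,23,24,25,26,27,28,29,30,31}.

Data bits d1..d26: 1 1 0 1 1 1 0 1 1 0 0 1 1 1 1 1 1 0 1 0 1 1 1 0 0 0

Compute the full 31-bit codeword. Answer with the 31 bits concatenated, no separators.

Place data at non-parity positions: p1 p2 1 p4 1 0 1 p8 1 1 0 1 1 0 0 p16 1 1 1 1 1 1 0 1 0 1 1 1 0 0 0
p1 (pos 1,3,5,7,9,11,13,15,17,19,21,23,25,27,29,31): XOR of data positions = 1⊕1⊕1⊕1⊕0⊕1⊕0⊕1⊕1⊕1⊕0⊕0⊕1⊕0⊕0 = 1
p2 (pos 2,3,6,7,10,11,14,15,18,19,22,23,26,27,30,31): XOR of data positions = 1⊕0⊕1⊕1⊕0⊕0⊕0⊕1⊕1⊕1⊕0⊕1⊕1⊕0⊕0 = 0
p4 (pos 4,5,6,7,12,13,14,15,20,21,22,23,28,29,30,31): XOR of data positions = 1⊕0⊕1⊕1⊕1⊕0⊕0⊕1⊕1⊕1⊕0⊕1⊕0⊕0⊕0 = 0
p8 (pos 8,9,10,11,12,13,14,15,24,25,26,27,28,29,30,31): XOR of data positions = 1⊕1⊕0⊕1⊕1⊕0⊕0⊕1⊕0⊕1⊕1⊕1⊕0⊕0⊕0 = 0
p16 (pos 16,17,18,19,20,21,22,23,24,25,26,27,28,29,30,31): XOR of data positions = 1⊕1⊕1⊕1⊕1⊕1⊕0⊕1⊕0⊕1⊕1⊕1⊕0⊕0⊕0 = 0
Codeword: 1010101011011000111111010111000

1010101011011000111111010111000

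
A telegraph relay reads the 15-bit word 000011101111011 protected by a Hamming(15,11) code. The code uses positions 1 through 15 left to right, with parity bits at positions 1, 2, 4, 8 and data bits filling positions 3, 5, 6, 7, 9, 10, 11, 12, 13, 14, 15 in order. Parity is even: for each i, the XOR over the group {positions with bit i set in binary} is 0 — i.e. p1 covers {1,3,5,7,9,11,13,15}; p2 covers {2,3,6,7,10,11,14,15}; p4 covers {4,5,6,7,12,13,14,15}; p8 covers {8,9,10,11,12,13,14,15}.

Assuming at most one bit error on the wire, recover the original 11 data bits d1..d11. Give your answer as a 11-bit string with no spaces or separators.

01111111011

s1 (pos 1,3,5,7,9,11,13,15): 0⊕0⊕1⊕1⊕1⊕1⊕0⊕1 = 1
s2 (pos 2,3,6,7,10,11,14,15): 0⊕0⊕1⊕1⊕1⊕1⊕1⊕1 = 0
s4 (pos 4,5,6,7,12,13,14,15): 0⊕1⊕1⊕1⊕1⊕0⊕1⊕1 = 0
s8 (pos 8,9,10,11,12,13,14,15): 0⊕1⊕1⊕1⊕1⊕0⊕1⊕1 = 0
Syndrome s8…s1 = 0001 → error at position 1.
Flip position 1: 000011101111011 → 100011101111011
Read data bits from positions 3,5,6,7,9,10,11,12,13,14,15: 01111111011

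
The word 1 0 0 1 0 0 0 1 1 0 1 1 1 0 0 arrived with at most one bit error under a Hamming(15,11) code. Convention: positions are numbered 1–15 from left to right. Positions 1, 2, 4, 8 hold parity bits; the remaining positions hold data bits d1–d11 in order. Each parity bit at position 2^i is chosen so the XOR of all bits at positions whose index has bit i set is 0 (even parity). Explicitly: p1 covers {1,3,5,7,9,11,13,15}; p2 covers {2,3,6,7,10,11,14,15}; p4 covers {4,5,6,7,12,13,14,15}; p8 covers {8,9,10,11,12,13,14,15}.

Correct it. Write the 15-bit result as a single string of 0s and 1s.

s1 (pos 1,3,5,7,9,11,13,15): 1⊕0⊕0⊕0⊕1⊕1⊕1⊕0 = 0
s2 (pos 2,3,6,7,10,11,14,15): 0⊕0⊕0⊕0⊕0⊕1⊕0⊕0 = 1
s4 (pos 4,5,6,7,12,13,14,15): 1⊕0⊕0⊕0⊕1⊕1⊕0⊕0 = 1
s8 (pos 8,9,10,11,12,13,14,15): 1⊕1⊕0⊕1⊕1⊕1⊕0⊕0 = 1
Syndrome s8…s1 = 1110 → error at position 14.
Flip position 14: 100100011011100 → 100100011011110

100100011011110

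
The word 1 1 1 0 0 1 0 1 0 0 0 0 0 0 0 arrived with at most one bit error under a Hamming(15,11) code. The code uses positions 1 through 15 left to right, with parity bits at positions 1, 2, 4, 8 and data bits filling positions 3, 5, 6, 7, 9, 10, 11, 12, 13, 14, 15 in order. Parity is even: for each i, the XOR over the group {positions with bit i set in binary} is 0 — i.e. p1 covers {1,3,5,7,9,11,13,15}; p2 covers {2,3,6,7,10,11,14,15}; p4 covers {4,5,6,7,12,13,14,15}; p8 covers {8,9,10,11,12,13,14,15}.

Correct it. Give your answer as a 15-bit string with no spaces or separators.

s1 (pos 1,3,5,7,9,11,13,15): 1⊕1⊕0⊕0⊕0⊕0⊕0⊕0 = 0
s2 (pos 2,3,6,7,10,11,14,15): 1⊕1⊕1⊕0⊕0⊕0⊕0⊕0 = 1
s4 (pos 4,5,6,7,12,13,14,15): 0⊕0⊕1⊕0⊕0⊕0⊕0⊕0 = 1
s8 (pos 8,9,10,11,12,13,14,15): 1⊕0⊕0⊕0⊕0⊕0⊕0⊕0 = 1
Syndrome s8…s1 = 1110 → error at position 14.
Flip position 14: 111001010000000 → 111001010000010

111001010000010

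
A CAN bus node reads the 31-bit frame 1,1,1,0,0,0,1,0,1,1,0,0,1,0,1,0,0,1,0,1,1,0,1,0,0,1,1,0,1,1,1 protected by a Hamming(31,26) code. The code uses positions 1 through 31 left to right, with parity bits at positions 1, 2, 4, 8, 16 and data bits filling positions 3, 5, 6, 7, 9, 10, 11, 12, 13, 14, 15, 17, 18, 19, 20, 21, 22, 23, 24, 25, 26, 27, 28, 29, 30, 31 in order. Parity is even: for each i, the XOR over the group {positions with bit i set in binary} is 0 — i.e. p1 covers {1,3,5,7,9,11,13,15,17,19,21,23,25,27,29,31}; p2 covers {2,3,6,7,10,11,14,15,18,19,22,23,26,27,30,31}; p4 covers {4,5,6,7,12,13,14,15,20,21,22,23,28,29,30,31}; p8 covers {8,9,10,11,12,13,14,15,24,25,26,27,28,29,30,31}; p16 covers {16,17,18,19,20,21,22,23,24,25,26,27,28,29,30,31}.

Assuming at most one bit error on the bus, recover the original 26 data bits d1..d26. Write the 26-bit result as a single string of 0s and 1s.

s1 (pos 1,3,5,7,9,11,13,15,17,19,21,23,25,27,29,31): 1⊕1⊕0⊕1⊕1⊕0⊕1⊕1⊕0⊕0⊕1⊕1⊕0⊕1⊕1⊕1 = 1
s2 (pos 2,3,6,7,10,11,14,15,18,19,22,23,26,27,30,31): 1⊕1⊕0⊕1⊕1⊕0⊕0⊕1⊕1⊕0⊕0⊕1⊕1⊕1⊕1⊕1 = 1
s4 (pos 4,5,6,7,12,13,14,15,20,21,22,23,28,29,30,31): 0⊕0⊕0⊕1⊕0⊕1⊕0⊕1⊕1⊕1⊕0⊕1⊕0⊕1⊕1⊕1 = 1
s8 (pos 8,9,10,11,12,13,14,15,24,25,26,27,28,29,30,31): 0⊕1⊕1⊕0⊕0⊕1⊕0⊕1⊕0⊕0⊕1⊕1⊕0⊕1⊕1⊕1 = 1
s16 (pos 16,17,18,19,20,21,22,23,24,25,26,27,28,29,30,31): 0⊕0⊕1⊕0⊕1⊕1⊕0⊕1⊕0⊕0⊕1⊕1⊕0⊕1⊕1⊕1 = 1
Syndrome s16…s1 = 11111 → error at position 31.
Flip position 31: 1110001011001010010110100110111 → 1110001011001010010110100110110
Read data bits from positions 3,5,6,7,9,10,11,12,13,14,15,17,18,19,20,21,22,23,24,25,26,27,28,29,30,31: 10011100101010110100110110

10011100101010110100110110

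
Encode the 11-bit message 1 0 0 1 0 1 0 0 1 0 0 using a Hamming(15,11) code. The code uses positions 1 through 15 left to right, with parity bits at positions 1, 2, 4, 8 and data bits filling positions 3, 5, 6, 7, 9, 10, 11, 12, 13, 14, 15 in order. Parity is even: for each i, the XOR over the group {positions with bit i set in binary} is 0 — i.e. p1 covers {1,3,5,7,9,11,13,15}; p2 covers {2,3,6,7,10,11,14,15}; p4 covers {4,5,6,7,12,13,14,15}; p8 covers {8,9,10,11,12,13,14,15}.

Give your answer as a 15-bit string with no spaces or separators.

111000100100100

Place data at non-parity positions: p1 p2 1 p4 0 0 1 p8 0 1 0 0 1 0 0
p1 (pos 1,3,5,7,9,11,13,15): XOR of data positions = 1⊕0⊕1⊕0⊕0⊕1⊕0 = 1
p2 (pos 2,3,6,7,10,11,14,15): XOR of data positions = 1⊕0⊕1⊕1⊕0⊕0⊕0 = 1
p4 (pos 4,5,6,7,12,13,14,15): XOR of data positions = 0⊕0⊕1⊕0⊕1⊕0⊕0 = 0
p8 (pos 8,9,10,11,12,13,14,15): XOR of data positions = 0⊕1⊕0⊕0⊕1⊕0⊕0 = 0
Codeword: 111000100100100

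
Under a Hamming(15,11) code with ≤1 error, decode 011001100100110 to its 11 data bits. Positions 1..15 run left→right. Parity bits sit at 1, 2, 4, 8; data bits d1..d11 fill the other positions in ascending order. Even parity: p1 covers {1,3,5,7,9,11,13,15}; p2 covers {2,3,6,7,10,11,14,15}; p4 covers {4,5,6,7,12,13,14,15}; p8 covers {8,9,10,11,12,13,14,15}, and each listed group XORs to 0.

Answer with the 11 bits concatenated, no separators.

s1 (pos 1,3,5,7,9,11,13,15): 0⊕1⊕0⊕1⊕0⊕0⊕1⊕0 = 1
s2 (pos 2,3,6,7,10,11,14,15): 1⊕1⊕1⊕1⊕1⊕0⊕1⊕0 = 0
s4 (pos 4,5,6,7,12,13,14,15): 0⊕0⊕1⊕1⊕0⊕1⊕1⊕0 = 0
s8 (pos 8,9,10,11,12,13,14,15): 0⊕0⊕1⊕0⊕0⊕1⊕1⊕0 = 1
Syndrome s8…s1 = 1001 → error at position 9.
Flip position 9: 011001100100110 → 011001101100110
Read data bits from positions 3,5,6,7,9,10,11,12,13,14,15: 10111100110

10111100110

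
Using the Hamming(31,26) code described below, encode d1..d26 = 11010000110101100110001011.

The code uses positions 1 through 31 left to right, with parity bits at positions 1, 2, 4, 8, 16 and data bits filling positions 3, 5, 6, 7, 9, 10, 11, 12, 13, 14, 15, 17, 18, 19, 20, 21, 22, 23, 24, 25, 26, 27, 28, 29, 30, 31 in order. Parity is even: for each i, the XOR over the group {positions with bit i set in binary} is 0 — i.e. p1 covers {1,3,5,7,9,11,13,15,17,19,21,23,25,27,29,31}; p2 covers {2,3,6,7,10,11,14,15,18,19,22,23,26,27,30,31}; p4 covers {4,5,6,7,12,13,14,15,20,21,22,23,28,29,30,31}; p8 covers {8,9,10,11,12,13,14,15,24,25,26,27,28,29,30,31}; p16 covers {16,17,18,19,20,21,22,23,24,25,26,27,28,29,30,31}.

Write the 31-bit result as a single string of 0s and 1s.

Place data at non-parity positions: p1 p2 1 p4 1 0 1 p8 0 0 0 0 1 1 0 p16 1 0 1 1 0 0 1 1 0 0 0 1 0 1 1
p1 (pos 1,3,5,7,9,11,13,15,17,19,21,23,25,27,29,31): XOR of data positions = 1⊕1⊕1⊕0⊕0⊕1⊕0⊕1⊕1⊕0⊕1⊕0⊕0⊕0⊕1 = 0
p2 (pos 2,3,6,7,10,11,14,15,18,19,22,23,26,27,30,31): XOR of data positions = 1⊕0⊕1⊕0⊕0⊕1⊕0⊕0⊕1⊕0⊕1⊕0⊕0⊕1⊕1 = 1
p4 (pos 4,5,6,7,12,13,14,15,20,21,22,23,28,29,30,31): XOR of data positions = 1⊕0⊕1⊕0⊕1⊕1⊕0⊕1⊕0⊕0⊕1⊕1⊕0⊕1⊕1 = 1
p8 (pos 8,9,10,11,12,13,14,15,24,25,26,27,28,29,30,31): XOR of data positions = 0⊕0⊕0⊕0⊕1⊕1⊕0⊕1⊕0⊕0⊕0⊕1⊕0⊕1⊕1 = 0
p16 (pos 16,17,18,19,20,21,22,23,24,25,26,27,28,29,30,31): XOR of data positions = 1⊕0⊕1⊕1⊕0⊕0⊕1⊕1⊕0⊕0⊕0⊕1⊕0⊕1⊕1 = 0
Codeword: 0111101000001100101100110001011

0111101000001100101100110001011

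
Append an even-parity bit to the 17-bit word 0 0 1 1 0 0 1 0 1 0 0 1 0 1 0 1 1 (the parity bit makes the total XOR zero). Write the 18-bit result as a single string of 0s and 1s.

001100101001010110

XOR of the 17 data bits: 0⊕0⊕1⊕1⊕0⊕0⊕1⊕0⊕1⊕0⊕0⊕1⊕0⊕1⊕0⊕1⊕1 = 0
Parity bit = 0 (so all 18 bits XOR to 0).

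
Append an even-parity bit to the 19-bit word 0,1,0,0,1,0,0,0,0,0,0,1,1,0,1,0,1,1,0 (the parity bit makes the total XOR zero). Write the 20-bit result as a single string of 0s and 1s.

01001000000110101101

XOR of the 19 data bits: 0⊕1⊕0⊕0⊕1⊕0⊕0⊕0⊕0⊕0⊕0⊕1⊕1⊕0⊕1⊕0⊕1⊕1⊕0 = 1
Parity bit = 1 (so all 20 bits XOR to 0).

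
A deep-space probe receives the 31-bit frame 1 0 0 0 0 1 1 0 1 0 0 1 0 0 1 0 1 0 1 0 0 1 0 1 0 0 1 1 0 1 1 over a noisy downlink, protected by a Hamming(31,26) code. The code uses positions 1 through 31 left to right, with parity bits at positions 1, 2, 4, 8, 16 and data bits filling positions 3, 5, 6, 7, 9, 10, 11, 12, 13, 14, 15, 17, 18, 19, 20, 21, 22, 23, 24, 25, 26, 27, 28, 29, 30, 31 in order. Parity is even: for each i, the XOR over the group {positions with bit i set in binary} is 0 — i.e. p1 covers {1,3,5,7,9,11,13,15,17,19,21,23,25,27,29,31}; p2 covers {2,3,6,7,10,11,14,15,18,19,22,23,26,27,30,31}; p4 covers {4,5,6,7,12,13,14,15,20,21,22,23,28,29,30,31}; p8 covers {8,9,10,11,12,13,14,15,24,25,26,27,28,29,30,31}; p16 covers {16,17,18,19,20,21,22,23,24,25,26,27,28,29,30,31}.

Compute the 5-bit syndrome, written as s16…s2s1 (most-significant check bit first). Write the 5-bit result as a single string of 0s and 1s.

s1 (pos 1,3,5,7,9,11,13,15,17,19,21,23,25,27,29,31): 1⊕0⊕0⊕1⊕1⊕0⊕0⊕1⊕1⊕1⊕0⊕0⊕0⊕1⊕0⊕1 = 0
s2 (pos 2,3,6,7,10,11,14,15,18,19,22,23,26,27,30,31): 0⊕0⊕1⊕1⊕0⊕0⊕0⊕1⊕0⊕1⊕1⊕0⊕0⊕1⊕1⊕1 = 0
s4 (pos 4,5,6,7,12,13,14,15,20,21,22,23,28,29,30,31): 0⊕0⊕1⊕1⊕1⊕0⊕0⊕1⊕0⊕0⊕1⊕0⊕1⊕0⊕1⊕1 = 0
s8 (pos 8,9,10,11,12,13,14,15,24,25,26,27,28,29,30,31): 0⊕1⊕0⊕0⊕1⊕0⊕0⊕1⊕1⊕0⊕0⊕1⊕1⊕0⊕1⊕1 = 0
s16 (pos 16,17,18,19,20,21,22,23,24,25,26,27,28,29,30,31): 0⊕1⊕0⊕1⊕0⊕0⊕1⊕0⊕1⊕0⊕0⊕1⊕1⊕0⊕1⊕1 = 0
Syndrome s16…s1 = 00000 → no error.

00000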